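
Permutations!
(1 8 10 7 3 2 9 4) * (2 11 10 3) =(1 8 3 11 10 7 2 9 4) =[0, 8, 9, 11, 1, 5, 6, 2, 3, 4, 7, 10]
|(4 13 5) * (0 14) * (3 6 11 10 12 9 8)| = |(0 14)(3 6 11 10 12 9 8)(4 13 5)| = 42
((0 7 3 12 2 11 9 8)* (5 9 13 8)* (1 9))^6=(0 13 2 3)(7 8 11 12)=[13, 1, 3, 0, 4, 5, 6, 8, 11, 9, 10, 12, 7, 2]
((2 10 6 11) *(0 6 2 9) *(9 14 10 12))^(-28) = (0 10)(2 6)(9 14)(11 12) = [10, 1, 6, 3, 4, 5, 2, 7, 8, 14, 0, 12, 11, 13, 9]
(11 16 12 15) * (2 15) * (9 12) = (2 15 11 16 9 12) = [0, 1, 15, 3, 4, 5, 6, 7, 8, 12, 10, 16, 2, 13, 14, 11, 9]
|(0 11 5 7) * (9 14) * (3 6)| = |(0 11 5 7)(3 6)(9 14)| = 4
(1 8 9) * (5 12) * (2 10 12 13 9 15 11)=(1 8 15 11 2 10 12 5 13 9)=[0, 8, 10, 3, 4, 13, 6, 7, 15, 1, 12, 2, 5, 9, 14, 11]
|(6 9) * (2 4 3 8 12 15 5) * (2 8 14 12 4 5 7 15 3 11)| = 30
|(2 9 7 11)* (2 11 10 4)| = 5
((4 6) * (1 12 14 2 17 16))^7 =(1 12 14 2 17 16)(4 6) =[0, 12, 17, 3, 6, 5, 4, 7, 8, 9, 10, 11, 14, 13, 2, 15, 1, 16]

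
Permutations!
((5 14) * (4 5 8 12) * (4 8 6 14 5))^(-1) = (6 14)(8 12) = [0, 1, 2, 3, 4, 5, 14, 7, 12, 9, 10, 11, 8, 13, 6]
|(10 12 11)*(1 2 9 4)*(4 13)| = |(1 2 9 13 4)(10 12 11)| = 15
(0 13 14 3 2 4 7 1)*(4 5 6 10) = [13, 0, 5, 2, 7, 6, 10, 1, 8, 9, 4, 11, 12, 14, 3] = (0 13 14 3 2 5 6 10 4 7 1)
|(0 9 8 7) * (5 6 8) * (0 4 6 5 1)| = |(0 9 1)(4 6 8 7)| = 12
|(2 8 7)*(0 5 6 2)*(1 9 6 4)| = 9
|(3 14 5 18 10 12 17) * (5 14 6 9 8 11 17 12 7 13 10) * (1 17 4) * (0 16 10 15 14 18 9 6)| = 16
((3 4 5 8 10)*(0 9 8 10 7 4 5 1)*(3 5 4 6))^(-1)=(0 1 4 3 6 7 8 9)(5 10)=[1, 4, 2, 6, 3, 10, 7, 8, 9, 0, 5]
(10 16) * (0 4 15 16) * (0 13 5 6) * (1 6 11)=(0 4 15 16 10 13 5 11 1 6)=[4, 6, 2, 3, 15, 11, 0, 7, 8, 9, 13, 1, 12, 5, 14, 16, 10]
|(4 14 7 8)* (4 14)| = 3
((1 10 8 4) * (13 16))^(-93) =[0, 4, 2, 3, 8, 5, 6, 7, 10, 9, 1, 11, 12, 16, 14, 15, 13] =(1 4 8 10)(13 16)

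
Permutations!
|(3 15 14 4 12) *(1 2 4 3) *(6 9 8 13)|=12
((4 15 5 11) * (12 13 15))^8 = (4 13 5)(11 12 15) = [0, 1, 2, 3, 13, 4, 6, 7, 8, 9, 10, 12, 15, 5, 14, 11]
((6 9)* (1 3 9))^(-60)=(9)=[0, 1, 2, 3, 4, 5, 6, 7, 8, 9]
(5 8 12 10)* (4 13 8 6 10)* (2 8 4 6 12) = (2 8)(4 13)(5 12 6 10) = [0, 1, 8, 3, 13, 12, 10, 7, 2, 9, 5, 11, 6, 4]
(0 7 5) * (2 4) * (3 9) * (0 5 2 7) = (2 4 7)(3 9) = [0, 1, 4, 9, 7, 5, 6, 2, 8, 3]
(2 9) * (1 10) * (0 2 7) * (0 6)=(0 2 9 7 6)(1 10)=[2, 10, 9, 3, 4, 5, 0, 6, 8, 7, 1]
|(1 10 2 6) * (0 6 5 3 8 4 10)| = |(0 6 1)(2 5 3 8 4 10)| = 6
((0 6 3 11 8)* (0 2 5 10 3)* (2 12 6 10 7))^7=(12)(2 5 7)=[0, 1, 5, 3, 4, 7, 6, 2, 8, 9, 10, 11, 12]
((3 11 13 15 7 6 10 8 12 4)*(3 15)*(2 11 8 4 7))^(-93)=(2 7 11 6 13 10 3 4 8 15 12)=[0, 1, 7, 4, 8, 5, 13, 11, 15, 9, 3, 6, 2, 10, 14, 12]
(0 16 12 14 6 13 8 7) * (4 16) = [4, 1, 2, 3, 16, 5, 13, 0, 7, 9, 10, 11, 14, 8, 6, 15, 12] = (0 4 16 12 14 6 13 8 7)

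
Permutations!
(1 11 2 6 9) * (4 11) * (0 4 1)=[4, 1, 6, 3, 11, 5, 9, 7, 8, 0, 10, 2]=(0 4 11 2 6 9)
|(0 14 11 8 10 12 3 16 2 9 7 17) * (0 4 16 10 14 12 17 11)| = 13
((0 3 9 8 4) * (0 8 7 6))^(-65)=(9)(4 8)=[0, 1, 2, 3, 8, 5, 6, 7, 4, 9]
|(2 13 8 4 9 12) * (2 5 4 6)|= 4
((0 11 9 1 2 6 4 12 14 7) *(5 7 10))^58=(0 5 14 4 2 9)(1 11 7 10 12 6)=[5, 11, 9, 3, 2, 14, 1, 10, 8, 0, 12, 7, 6, 13, 4]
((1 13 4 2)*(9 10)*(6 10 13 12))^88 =(13) =[0, 1, 2, 3, 4, 5, 6, 7, 8, 9, 10, 11, 12, 13]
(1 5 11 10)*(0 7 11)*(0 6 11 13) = (0 7 13)(1 5 6 11 10) = [7, 5, 2, 3, 4, 6, 11, 13, 8, 9, 1, 10, 12, 0]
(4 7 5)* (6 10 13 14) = [0, 1, 2, 3, 7, 4, 10, 5, 8, 9, 13, 11, 12, 14, 6] = (4 7 5)(6 10 13 14)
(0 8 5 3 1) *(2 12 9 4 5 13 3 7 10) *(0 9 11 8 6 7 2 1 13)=[6, 9, 12, 13, 5, 2, 7, 10, 0, 4, 1, 8, 11, 3]=(0 6 7 10 1 9 4 5 2 12 11 8)(3 13)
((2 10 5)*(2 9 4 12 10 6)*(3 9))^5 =(2 6)(3 5 10 12 4 9) =[0, 1, 6, 5, 9, 10, 2, 7, 8, 3, 12, 11, 4]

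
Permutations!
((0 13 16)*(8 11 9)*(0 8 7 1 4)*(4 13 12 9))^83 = (0 7 16 4 9 13 11 12 1 8) = [7, 8, 2, 3, 9, 5, 6, 16, 0, 13, 10, 12, 1, 11, 14, 15, 4]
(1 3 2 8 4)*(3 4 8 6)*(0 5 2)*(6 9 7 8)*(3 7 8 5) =[3, 4, 9, 0, 1, 2, 7, 5, 6, 8] =(0 3)(1 4)(2 9 8 6 7 5)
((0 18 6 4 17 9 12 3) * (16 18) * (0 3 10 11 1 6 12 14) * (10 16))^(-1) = (0 14 9 17 4 6 1 11 10)(12 18 16) = [14, 11, 2, 3, 6, 5, 1, 7, 8, 17, 0, 10, 18, 13, 9, 15, 12, 4, 16]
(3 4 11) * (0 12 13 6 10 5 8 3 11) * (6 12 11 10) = (0 11 10 5 8 3 4)(12 13) = [11, 1, 2, 4, 0, 8, 6, 7, 3, 9, 5, 10, 13, 12]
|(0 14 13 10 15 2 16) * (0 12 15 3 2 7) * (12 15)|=|(0 14 13 10 3 2 16 15 7)|=9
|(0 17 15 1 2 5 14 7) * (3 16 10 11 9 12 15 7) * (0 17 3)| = 12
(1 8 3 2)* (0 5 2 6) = [5, 8, 1, 6, 4, 2, 0, 7, 3] = (0 5 2 1 8 3 6)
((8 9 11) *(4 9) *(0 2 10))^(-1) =[10, 1, 0, 3, 8, 5, 6, 7, 11, 4, 2, 9] =(0 10 2)(4 8 11 9)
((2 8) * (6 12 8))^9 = [0, 1, 6, 3, 4, 5, 12, 7, 2, 9, 10, 11, 8] = (2 6 12 8)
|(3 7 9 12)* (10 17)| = |(3 7 9 12)(10 17)| = 4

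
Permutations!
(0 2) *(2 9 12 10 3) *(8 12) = (0 9 8 12 10 3 2) = [9, 1, 0, 2, 4, 5, 6, 7, 12, 8, 3, 11, 10]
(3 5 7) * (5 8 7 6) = (3 8 7)(5 6) = [0, 1, 2, 8, 4, 6, 5, 3, 7]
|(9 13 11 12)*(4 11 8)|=|(4 11 12 9 13 8)|=6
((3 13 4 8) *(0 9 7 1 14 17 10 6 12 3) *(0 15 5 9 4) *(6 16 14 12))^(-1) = (0 13 3 12 1 7 9 5 15 8 4)(10 17 14 16) = [13, 7, 2, 12, 0, 15, 6, 9, 4, 5, 17, 11, 1, 3, 16, 8, 10, 14]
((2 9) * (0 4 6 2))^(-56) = [9, 1, 6, 3, 0, 5, 4, 7, 8, 2] = (0 9 2 6 4)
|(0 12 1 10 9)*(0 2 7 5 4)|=|(0 12 1 10 9 2 7 5 4)|=9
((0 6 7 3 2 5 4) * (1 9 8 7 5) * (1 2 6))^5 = (0 3 1 6 9 5 8 4 7) = [3, 6, 2, 1, 7, 8, 9, 0, 4, 5]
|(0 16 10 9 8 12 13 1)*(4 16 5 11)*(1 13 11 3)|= |(0 5 3 1)(4 16 10 9 8 12 11)|= 28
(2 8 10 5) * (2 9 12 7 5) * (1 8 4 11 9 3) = (1 8 10 2 4 11 9 12 7 5 3) = [0, 8, 4, 1, 11, 3, 6, 5, 10, 12, 2, 9, 7]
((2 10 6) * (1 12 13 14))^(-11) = (1 12 13 14)(2 10 6) = [0, 12, 10, 3, 4, 5, 2, 7, 8, 9, 6, 11, 13, 14, 1]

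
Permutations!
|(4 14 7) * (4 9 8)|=|(4 14 7 9 8)|=5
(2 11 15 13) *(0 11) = (0 11 15 13 2) = [11, 1, 0, 3, 4, 5, 6, 7, 8, 9, 10, 15, 12, 2, 14, 13]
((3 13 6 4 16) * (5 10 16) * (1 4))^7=(1 6 13 3 16 10 5 4)=[0, 6, 2, 16, 1, 4, 13, 7, 8, 9, 5, 11, 12, 3, 14, 15, 10]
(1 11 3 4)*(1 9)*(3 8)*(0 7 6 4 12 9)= [7, 11, 2, 12, 0, 5, 4, 6, 3, 1, 10, 8, 9]= (0 7 6 4)(1 11 8 3 12 9)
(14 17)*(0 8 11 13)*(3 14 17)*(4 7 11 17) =(0 8 17 4 7 11 13)(3 14) =[8, 1, 2, 14, 7, 5, 6, 11, 17, 9, 10, 13, 12, 0, 3, 15, 16, 4]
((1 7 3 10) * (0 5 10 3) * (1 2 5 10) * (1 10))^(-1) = (0 7 1)(2 10 5) = [7, 0, 10, 3, 4, 2, 6, 1, 8, 9, 5]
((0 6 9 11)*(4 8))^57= (0 6 9 11)(4 8)= [6, 1, 2, 3, 8, 5, 9, 7, 4, 11, 10, 0]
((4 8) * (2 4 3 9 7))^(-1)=(2 7 9 3 8 4)=[0, 1, 7, 8, 2, 5, 6, 9, 4, 3]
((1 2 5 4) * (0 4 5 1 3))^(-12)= [0, 1, 2, 3, 4, 5]= (5)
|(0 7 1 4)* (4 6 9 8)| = |(0 7 1 6 9 8 4)| = 7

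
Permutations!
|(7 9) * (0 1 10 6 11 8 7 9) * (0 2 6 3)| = |(0 1 10 3)(2 6 11 8 7)| = 20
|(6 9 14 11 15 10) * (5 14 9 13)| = 7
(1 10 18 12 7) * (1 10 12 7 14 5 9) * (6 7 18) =(18)(1 12 14 5 9)(6 7 10) =[0, 12, 2, 3, 4, 9, 7, 10, 8, 1, 6, 11, 14, 13, 5, 15, 16, 17, 18]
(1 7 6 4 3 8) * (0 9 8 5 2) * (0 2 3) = (0 9 8 1 7 6 4)(3 5) = [9, 7, 2, 5, 0, 3, 4, 6, 1, 8]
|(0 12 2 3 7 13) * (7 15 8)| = 8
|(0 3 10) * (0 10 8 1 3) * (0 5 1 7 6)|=7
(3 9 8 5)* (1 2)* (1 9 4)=(1 2 9 8 5 3 4)=[0, 2, 9, 4, 1, 3, 6, 7, 5, 8]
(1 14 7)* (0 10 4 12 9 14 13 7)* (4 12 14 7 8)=(0 10 12 9 7 1 13 8 4 14)=[10, 13, 2, 3, 14, 5, 6, 1, 4, 7, 12, 11, 9, 8, 0]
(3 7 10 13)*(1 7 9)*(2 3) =[0, 7, 3, 9, 4, 5, 6, 10, 8, 1, 13, 11, 12, 2] =(1 7 10 13 2 3 9)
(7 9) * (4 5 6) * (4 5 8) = (4 8)(5 6)(7 9) = [0, 1, 2, 3, 8, 6, 5, 9, 4, 7]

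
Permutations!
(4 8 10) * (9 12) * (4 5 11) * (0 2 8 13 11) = (0 2 8 10 5)(4 13 11)(9 12) = [2, 1, 8, 3, 13, 0, 6, 7, 10, 12, 5, 4, 9, 11]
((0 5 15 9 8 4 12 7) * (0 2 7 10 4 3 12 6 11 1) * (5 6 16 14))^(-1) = (0 1 11 6)(2 7)(3 8 9 15 5 14 16 4 10 12) = [1, 11, 7, 8, 10, 14, 0, 2, 9, 15, 12, 6, 3, 13, 16, 5, 4]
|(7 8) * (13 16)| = |(7 8)(13 16)| = 2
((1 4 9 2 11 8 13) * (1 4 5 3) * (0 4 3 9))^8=(13)=[0, 1, 2, 3, 4, 5, 6, 7, 8, 9, 10, 11, 12, 13]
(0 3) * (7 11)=(0 3)(7 11)=[3, 1, 2, 0, 4, 5, 6, 11, 8, 9, 10, 7]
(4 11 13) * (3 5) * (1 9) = (1 9)(3 5)(4 11 13) = [0, 9, 2, 5, 11, 3, 6, 7, 8, 1, 10, 13, 12, 4]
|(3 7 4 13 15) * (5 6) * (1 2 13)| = 14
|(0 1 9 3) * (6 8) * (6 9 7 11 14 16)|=|(0 1 7 11 14 16 6 8 9 3)|=10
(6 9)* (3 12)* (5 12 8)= (3 8 5 12)(6 9)= [0, 1, 2, 8, 4, 12, 9, 7, 5, 6, 10, 11, 3]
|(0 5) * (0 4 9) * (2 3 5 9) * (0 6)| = |(0 9 6)(2 3 5 4)| = 12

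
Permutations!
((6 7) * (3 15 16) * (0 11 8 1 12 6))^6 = (16)(0 7 6 12 1 8 11) = [7, 8, 2, 3, 4, 5, 12, 6, 11, 9, 10, 0, 1, 13, 14, 15, 16]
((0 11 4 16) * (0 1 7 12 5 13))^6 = (0 12 16)(1 11 5)(4 13 7) = [12, 11, 2, 3, 13, 1, 6, 4, 8, 9, 10, 5, 16, 7, 14, 15, 0]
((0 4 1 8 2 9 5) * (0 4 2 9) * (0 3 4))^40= (9)= [0, 1, 2, 3, 4, 5, 6, 7, 8, 9]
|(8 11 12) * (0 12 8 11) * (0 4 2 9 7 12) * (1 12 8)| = |(1 12 11)(2 9 7 8 4)| = 15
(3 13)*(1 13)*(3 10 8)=(1 13 10 8 3)=[0, 13, 2, 1, 4, 5, 6, 7, 3, 9, 8, 11, 12, 10]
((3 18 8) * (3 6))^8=[0, 1, 2, 3, 4, 5, 6, 7, 8, 9, 10, 11, 12, 13, 14, 15, 16, 17, 18]=(18)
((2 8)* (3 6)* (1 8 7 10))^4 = (1 10 7 2 8) = [0, 10, 8, 3, 4, 5, 6, 2, 1, 9, 7]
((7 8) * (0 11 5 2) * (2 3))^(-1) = (0 2 3 5 11)(7 8) = [2, 1, 3, 5, 4, 11, 6, 8, 7, 9, 10, 0]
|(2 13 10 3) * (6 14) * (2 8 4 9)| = |(2 13 10 3 8 4 9)(6 14)| = 14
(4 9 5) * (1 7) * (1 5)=(1 7 5 4 9)=[0, 7, 2, 3, 9, 4, 6, 5, 8, 1]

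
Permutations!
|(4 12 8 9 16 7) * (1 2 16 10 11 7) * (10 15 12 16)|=28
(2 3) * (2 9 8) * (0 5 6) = (0 5 6)(2 3 9 8) = [5, 1, 3, 9, 4, 6, 0, 7, 2, 8]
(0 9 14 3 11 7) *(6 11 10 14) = (0 9 6 11 7)(3 10 14) = [9, 1, 2, 10, 4, 5, 11, 0, 8, 6, 14, 7, 12, 13, 3]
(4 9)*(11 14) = (4 9)(11 14) = [0, 1, 2, 3, 9, 5, 6, 7, 8, 4, 10, 14, 12, 13, 11]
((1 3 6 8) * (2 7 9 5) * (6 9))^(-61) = (1 5 6 3 2 8 9 7) = [0, 5, 8, 2, 4, 6, 3, 1, 9, 7]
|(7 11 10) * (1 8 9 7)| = |(1 8 9 7 11 10)| = 6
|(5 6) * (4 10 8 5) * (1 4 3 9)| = 8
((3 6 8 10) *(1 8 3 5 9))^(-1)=(1 9 5 10 8)(3 6)=[0, 9, 2, 6, 4, 10, 3, 7, 1, 5, 8]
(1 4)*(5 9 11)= (1 4)(5 9 11)= [0, 4, 2, 3, 1, 9, 6, 7, 8, 11, 10, 5]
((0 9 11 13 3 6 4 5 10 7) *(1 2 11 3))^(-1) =(0 7 10 5 4 6 3 9)(1 13 11 2) =[7, 13, 1, 9, 6, 4, 3, 10, 8, 0, 5, 2, 12, 11]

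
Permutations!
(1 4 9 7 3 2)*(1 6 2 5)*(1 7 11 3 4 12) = (1 12)(2 6)(3 5 7 4 9 11) = [0, 12, 6, 5, 9, 7, 2, 4, 8, 11, 10, 3, 1]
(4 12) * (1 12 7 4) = (1 12)(4 7) = [0, 12, 2, 3, 7, 5, 6, 4, 8, 9, 10, 11, 1]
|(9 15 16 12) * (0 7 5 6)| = 4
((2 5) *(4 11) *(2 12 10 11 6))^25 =[0, 1, 11, 3, 12, 4, 10, 7, 8, 9, 2, 5, 6] =(2 11 5 4 12 6 10)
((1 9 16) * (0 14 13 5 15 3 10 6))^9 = (16)(0 14 13 5 15 3 10 6) = [14, 1, 2, 10, 4, 15, 0, 7, 8, 9, 6, 11, 12, 5, 13, 3, 16]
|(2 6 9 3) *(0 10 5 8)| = 4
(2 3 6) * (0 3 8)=(0 3 6 2 8)=[3, 1, 8, 6, 4, 5, 2, 7, 0]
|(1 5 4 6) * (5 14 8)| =6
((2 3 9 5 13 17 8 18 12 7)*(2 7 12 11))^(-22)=(2 17 3 8 9 18 5 11 13)=[0, 1, 17, 8, 4, 11, 6, 7, 9, 18, 10, 13, 12, 2, 14, 15, 16, 3, 5]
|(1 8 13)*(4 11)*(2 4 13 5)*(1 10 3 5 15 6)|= |(1 8 15 6)(2 4 11 13 10 3 5)|= 28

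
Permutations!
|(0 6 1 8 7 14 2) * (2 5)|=|(0 6 1 8 7 14 5 2)|=8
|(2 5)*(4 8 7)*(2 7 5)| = |(4 8 5 7)| = 4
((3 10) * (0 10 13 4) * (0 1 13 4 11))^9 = (0 3 1 11 10 4 13) = [3, 11, 2, 1, 13, 5, 6, 7, 8, 9, 4, 10, 12, 0]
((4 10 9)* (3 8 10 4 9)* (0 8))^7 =[3, 1, 2, 10, 4, 5, 6, 7, 0, 9, 8] =(0 3 10 8)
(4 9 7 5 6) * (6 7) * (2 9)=(2 9 6 4)(5 7)=[0, 1, 9, 3, 2, 7, 4, 5, 8, 6]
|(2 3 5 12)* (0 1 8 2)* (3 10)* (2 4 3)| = 14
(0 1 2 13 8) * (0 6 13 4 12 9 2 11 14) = (0 1 11 14)(2 4 12 9)(6 13 8) = [1, 11, 4, 3, 12, 5, 13, 7, 6, 2, 10, 14, 9, 8, 0]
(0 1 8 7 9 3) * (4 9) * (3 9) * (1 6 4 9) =[6, 8, 2, 0, 3, 5, 4, 9, 7, 1] =(0 6 4 3)(1 8 7 9)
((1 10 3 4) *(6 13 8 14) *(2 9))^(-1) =[0, 4, 9, 10, 3, 5, 14, 7, 13, 2, 1, 11, 12, 6, 8] =(1 4 3 10)(2 9)(6 14 8 13)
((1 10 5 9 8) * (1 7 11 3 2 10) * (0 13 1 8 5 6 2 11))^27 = [1, 7, 2, 11, 4, 9, 6, 13, 0, 5, 10, 3, 12, 8] = (0 1 7 13 8)(3 11)(5 9)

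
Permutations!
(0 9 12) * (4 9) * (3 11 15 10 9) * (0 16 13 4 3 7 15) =(0 3 11)(4 7 15 10 9 12 16 13) =[3, 1, 2, 11, 7, 5, 6, 15, 8, 12, 9, 0, 16, 4, 14, 10, 13]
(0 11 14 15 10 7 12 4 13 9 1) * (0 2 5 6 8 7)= (0 11 14 15 10)(1 2 5 6 8 7 12 4 13 9)= [11, 2, 5, 3, 13, 6, 8, 12, 7, 1, 0, 14, 4, 9, 15, 10]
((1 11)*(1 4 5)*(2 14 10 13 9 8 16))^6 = (1 4)(2 16 8 9 13 10 14)(5 11) = [0, 4, 16, 3, 1, 11, 6, 7, 9, 13, 14, 5, 12, 10, 2, 15, 8]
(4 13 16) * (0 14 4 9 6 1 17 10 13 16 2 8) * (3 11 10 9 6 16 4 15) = [14, 17, 8, 11, 4, 5, 1, 7, 0, 16, 13, 10, 12, 2, 15, 3, 6, 9] = (0 14 15 3 11 10 13 2 8)(1 17 9 16 6)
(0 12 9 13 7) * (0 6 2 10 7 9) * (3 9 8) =(0 12)(2 10 7 6)(3 9 13 8) =[12, 1, 10, 9, 4, 5, 2, 6, 3, 13, 7, 11, 0, 8]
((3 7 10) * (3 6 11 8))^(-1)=(3 8 11 6 10 7)=[0, 1, 2, 8, 4, 5, 10, 3, 11, 9, 7, 6]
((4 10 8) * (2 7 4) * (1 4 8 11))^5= [0, 4, 8, 3, 10, 5, 6, 2, 7, 9, 11, 1]= (1 4 10 11)(2 8 7)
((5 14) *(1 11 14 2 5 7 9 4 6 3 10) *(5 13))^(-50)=(1 9 10 7 3 14 6 11 4)(2 13 5)=[0, 9, 13, 14, 1, 2, 11, 3, 8, 10, 7, 4, 12, 5, 6]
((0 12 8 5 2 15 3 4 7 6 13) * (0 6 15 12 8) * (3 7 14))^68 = (15)(0 2 8 12 5)(3 14 4) = [2, 1, 8, 14, 3, 0, 6, 7, 12, 9, 10, 11, 5, 13, 4, 15]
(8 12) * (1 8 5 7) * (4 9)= (1 8 12 5 7)(4 9)= [0, 8, 2, 3, 9, 7, 6, 1, 12, 4, 10, 11, 5]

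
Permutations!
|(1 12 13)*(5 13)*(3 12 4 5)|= |(1 4 5 13)(3 12)|= 4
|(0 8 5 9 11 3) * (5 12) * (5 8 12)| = |(0 12 8 5 9 11 3)| = 7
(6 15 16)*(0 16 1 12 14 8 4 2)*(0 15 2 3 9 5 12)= (0 16 6 2 15 1)(3 9 5 12 14 8 4)= [16, 0, 15, 9, 3, 12, 2, 7, 4, 5, 10, 11, 14, 13, 8, 1, 6]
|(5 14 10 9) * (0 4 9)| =|(0 4 9 5 14 10)| =6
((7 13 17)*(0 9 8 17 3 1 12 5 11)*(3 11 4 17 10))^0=(17)=[0, 1, 2, 3, 4, 5, 6, 7, 8, 9, 10, 11, 12, 13, 14, 15, 16, 17]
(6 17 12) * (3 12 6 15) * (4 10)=(3 12 15)(4 10)(6 17)=[0, 1, 2, 12, 10, 5, 17, 7, 8, 9, 4, 11, 15, 13, 14, 3, 16, 6]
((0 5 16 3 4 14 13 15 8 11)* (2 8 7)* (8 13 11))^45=(0 3 11 16 14 5 4)(2 13 15 7)=[3, 1, 13, 11, 0, 4, 6, 2, 8, 9, 10, 16, 12, 15, 5, 7, 14]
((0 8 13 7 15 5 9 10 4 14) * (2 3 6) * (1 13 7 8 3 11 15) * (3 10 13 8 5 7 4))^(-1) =(0 14 4 8 1 7 15 11 2 6 3 10)(5 13 9) =[14, 7, 6, 10, 8, 13, 3, 15, 1, 5, 0, 2, 12, 9, 4, 11]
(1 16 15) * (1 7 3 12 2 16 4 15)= [0, 4, 16, 12, 15, 5, 6, 3, 8, 9, 10, 11, 2, 13, 14, 7, 1]= (1 4 15 7 3 12 2 16)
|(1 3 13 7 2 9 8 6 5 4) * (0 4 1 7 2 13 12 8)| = |(0 4 7 13 2 9)(1 3 12 8 6 5)| = 6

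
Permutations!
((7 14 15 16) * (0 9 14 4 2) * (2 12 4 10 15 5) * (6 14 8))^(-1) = (0 2 5 14 6 8 9)(4 12)(7 16 15 10) = [2, 1, 5, 3, 12, 14, 8, 16, 9, 0, 7, 11, 4, 13, 6, 10, 15]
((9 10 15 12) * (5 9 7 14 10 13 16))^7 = (5 16 13 9)(7 10 12 14 15) = [0, 1, 2, 3, 4, 16, 6, 10, 8, 5, 12, 11, 14, 9, 15, 7, 13]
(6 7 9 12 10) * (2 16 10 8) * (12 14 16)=(2 12 8)(6 7 9 14 16 10)=[0, 1, 12, 3, 4, 5, 7, 9, 2, 14, 6, 11, 8, 13, 16, 15, 10]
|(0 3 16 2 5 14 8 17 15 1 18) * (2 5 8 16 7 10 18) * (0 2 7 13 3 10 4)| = |(0 10 18 2 8 17 15 1 7 4)(3 13)(5 14 16)| = 30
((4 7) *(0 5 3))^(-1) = [3, 1, 2, 5, 7, 0, 6, 4] = (0 3 5)(4 7)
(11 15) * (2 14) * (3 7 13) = [0, 1, 14, 7, 4, 5, 6, 13, 8, 9, 10, 15, 12, 3, 2, 11] = (2 14)(3 7 13)(11 15)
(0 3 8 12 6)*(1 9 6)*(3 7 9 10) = (0 7 9 6)(1 10 3 8 12) = [7, 10, 2, 8, 4, 5, 0, 9, 12, 6, 3, 11, 1]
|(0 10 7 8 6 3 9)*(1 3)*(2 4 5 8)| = |(0 10 7 2 4 5 8 6 1 3 9)| = 11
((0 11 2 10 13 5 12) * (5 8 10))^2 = (0 2 12 11 5)(8 13 10) = [2, 1, 12, 3, 4, 0, 6, 7, 13, 9, 8, 5, 11, 10]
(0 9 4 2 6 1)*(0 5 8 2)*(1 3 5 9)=(0 1 9 4)(2 6 3 5 8)=[1, 9, 6, 5, 0, 8, 3, 7, 2, 4]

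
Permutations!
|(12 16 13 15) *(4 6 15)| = 6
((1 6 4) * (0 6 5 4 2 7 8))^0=(8)=[0, 1, 2, 3, 4, 5, 6, 7, 8]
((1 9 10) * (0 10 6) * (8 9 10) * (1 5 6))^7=(10)=[0, 1, 2, 3, 4, 5, 6, 7, 8, 9, 10]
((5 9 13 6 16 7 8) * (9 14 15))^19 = (5 14 15 9 13 6 16 7 8) = [0, 1, 2, 3, 4, 14, 16, 8, 5, 13, 10, 11, 12, 6, 15, 9, 7]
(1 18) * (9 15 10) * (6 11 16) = [0, 18, 2, 3, 4, 5, 11, 7, 8, 15, 9, 16, 12, 13, 14, 10, 6, 17, 1] = (1 18)(6 11 16)(9 15 10)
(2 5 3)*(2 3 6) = (2 5 6) = [0, 1, 5, 3, 4, 6, 2]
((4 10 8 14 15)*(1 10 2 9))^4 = (1 15)(2 8)(4 10)(9 14) = [0, 15, 8, 3, 10, 5, 6, 7, 2, 14, 4, 11, 12, 13, 9, 1]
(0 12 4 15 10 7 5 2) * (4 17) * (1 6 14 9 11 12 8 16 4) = (0 8 16 4 15 10 7 5 2)(1 6 14 9 11 12 17) = [8, 6, 0, 3, 15, 2, 14, 5, 16, 11, 7, 12, 17, 13, 9, 10, 4, 1]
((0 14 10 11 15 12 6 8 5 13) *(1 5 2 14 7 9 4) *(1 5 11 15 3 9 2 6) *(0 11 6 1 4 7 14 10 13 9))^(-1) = (0 3 11 13 14)(1 8 6)(2 7 9 5 4 12 15 10) = [3, 8, 7, 11, 12, 4, 1, 9, 6, 5, 2, 13, 15, 14, 0, 10]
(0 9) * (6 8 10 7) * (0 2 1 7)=(0 9 2 1 7 6 8 10)=[9, 7, 1, 3, 4, 5, 8, 6, 10, 2, 0]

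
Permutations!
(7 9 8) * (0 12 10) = (0 12 10)(7 9 8) = [12, 1, 2, 3, 4, 5, 6, 9, 7, 8, 0, 11, 10]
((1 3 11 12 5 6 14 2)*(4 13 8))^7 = (1 2 14 6 5 12 11 3)(4 13 8) = [0, 2, 14, 1, 13, 12, 5, 7, 4, 9, 10, 3, 11, 8, 6]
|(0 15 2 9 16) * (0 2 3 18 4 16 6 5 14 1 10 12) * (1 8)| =15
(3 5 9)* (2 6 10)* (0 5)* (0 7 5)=[0, 1, 6, 7, 4, 9, 10, 5, 8, 3, 2]=(2 6 10)(3 7 5 9)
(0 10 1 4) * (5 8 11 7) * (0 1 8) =(0 10 8 11 7 5)(1 4) =[10, 4, 2, 3, 1, 0, 6, 5, 11, 9, 8, 7]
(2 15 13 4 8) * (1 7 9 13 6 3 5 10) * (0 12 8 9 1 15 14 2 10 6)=(0 12 8 10 15)(1 7)(2 14)(3 5 6)(4 9 13)=[12, 7, 14, 5, 9, 6, 3, 1, 10, 13, 15, 11, 8, 4, 2, 0]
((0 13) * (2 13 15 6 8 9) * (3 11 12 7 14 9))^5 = (0 11 2 8 14 15 12 13 3 9 6 7) = [11, 1, 8, 9, 4, 5, 7, 0, 14, 6, 10, 2, 13, 3, 15, 12]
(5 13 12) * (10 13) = (5 10 13 12) = [0, 1, 2, 3, 4, 10, 6, 7, 8, 9, 13, 11, 5, 12]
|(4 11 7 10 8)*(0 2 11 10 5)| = 15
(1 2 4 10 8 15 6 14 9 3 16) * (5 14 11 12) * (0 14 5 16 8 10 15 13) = (0 14 9 3 8 13)(1 2 4 15 6 11 12 16) = [14, 2, 4, 8, 15, 5, 11, 7, 13, 3, 10, 12, 16, 0, 9, 6, 1]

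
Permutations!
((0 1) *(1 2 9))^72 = (9) = [0, 1, 2, 3, 4, 5, 6, 7, 8, 9]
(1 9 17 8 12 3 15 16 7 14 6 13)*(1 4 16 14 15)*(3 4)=(1 9 17 8 12 4 16 7 15 14 6 13 3)=[0, 9, 2, 1, 16, 5, 13, 15, 12, 17, 10, 11, 4, 3, 6, 14, 7, 8]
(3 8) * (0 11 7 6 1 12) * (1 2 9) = (0 11 7 6 2 9 1 12)(3 8) = [11, 12, 9, 8, 4, 5, 2, 6, 3, 1, 10, 7, 0]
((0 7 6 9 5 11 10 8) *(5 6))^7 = (0 7 5 11 10 8)(6 9) = [7, 1, 2, 3, 4, 11, 9, 5, 0, 6, 8, 10]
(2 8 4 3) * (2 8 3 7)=(2 3 8 4 7)=[0, 1, 3, 8, 7, 5, 6, 2, 4]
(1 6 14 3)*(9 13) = (1 6 14 3)(9 13) = [0, 6, 2, 1, 4, 5, 14, 7, 8, 13, 10, 11, 12, 9, 3]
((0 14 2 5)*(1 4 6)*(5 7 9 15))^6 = (0 5 15 9 7 2 14) = [5, 1, 14, 3, 4, 15, 6, 2, 8, 7, 10, 11, 12, 13, 0, 9]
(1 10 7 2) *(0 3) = (0 3)(1 10 7 2) = [3, 10, 1, 0, 4, 5, 6, 2, 8, 9, 7]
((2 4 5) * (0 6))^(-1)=[6, 1, 5, 3, 2, 4, 0]=(0 6)(2 5 4)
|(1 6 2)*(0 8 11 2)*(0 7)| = 7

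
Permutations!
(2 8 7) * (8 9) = (2 9 8 7) = [0, 1, 9, 3, 4, 5, 6, 2, 7, 8]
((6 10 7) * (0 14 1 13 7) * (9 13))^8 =(14) =[0, 1, 2, 3, 4, 5, 6, 7, 8, 9, 10, 11, 12, 13, 14]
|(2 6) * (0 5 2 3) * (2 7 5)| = 4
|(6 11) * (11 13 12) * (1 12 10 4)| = |(1 12 11 6 13 10 4)| = 7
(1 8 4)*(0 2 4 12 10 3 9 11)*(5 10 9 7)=(0 2 4 1 8 12 9 11)(3 7 5 10)=[2, 8, 4, 7, 1, 10, 6, 5, 12, 11, 3, 0, 9]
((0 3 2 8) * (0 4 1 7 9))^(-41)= [9, 4, 3, 0, 8, 5, 6, 1, 2, 7]= (0 9 7 1 4 8 2 3)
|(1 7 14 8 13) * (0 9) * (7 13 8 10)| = |(0 9)(1 13)(7 14 10)| = 6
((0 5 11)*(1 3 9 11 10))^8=(0 5 10 1 3 9 11)=[5, 3, 2, 9, 4, 10, 6, 7, 8, 11, 1, 0]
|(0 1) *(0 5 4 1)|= 3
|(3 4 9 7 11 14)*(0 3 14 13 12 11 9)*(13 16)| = |(0 3 4)(7 9)(11 16 13 12)| = 12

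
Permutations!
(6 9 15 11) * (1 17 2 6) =(1 17 2 6 9 15 11) =[0, 17, 6, 3, 4, 5, 9, 7, 8, 15, 10, 1, 12, 13, 14, 11, 16, 2]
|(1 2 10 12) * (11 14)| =|(1 2 10 12)(11 14)| =4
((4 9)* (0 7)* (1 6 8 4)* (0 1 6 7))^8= (9)= [0, 1, 2, 3, 4, 5, 6, 7, 8, 9]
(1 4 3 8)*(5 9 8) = (1 4 3 5 9 8) = [0, 4, 2, 5, 3, 9, 6, 7, 1, 8]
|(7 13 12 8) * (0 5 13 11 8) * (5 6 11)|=|(0 6 11 8 7 5 13 12)|=8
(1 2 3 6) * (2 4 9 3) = (1 4 9 3 6) = [0, 4, 2, 6, 9, 5, 1, 7, 8, 3]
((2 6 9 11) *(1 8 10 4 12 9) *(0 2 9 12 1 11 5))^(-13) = (12)(0 5 9 11 6 2)(1 4 10 8) = [5, 4, 0, 3, 10, 9, 2, 7, 1, 11, 8, 6, 12]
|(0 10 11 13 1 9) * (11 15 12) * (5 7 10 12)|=12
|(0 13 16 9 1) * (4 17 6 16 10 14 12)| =11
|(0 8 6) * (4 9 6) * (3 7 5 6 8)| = |(0 3 7 5 6)(4 9 8)| = 15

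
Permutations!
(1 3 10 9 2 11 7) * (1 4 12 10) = (1 3)(2 11 7 4 12 10 9) = [0, 3, 11, 1, 12, 5, 6, 4, 8, 2, 9, 7, 10]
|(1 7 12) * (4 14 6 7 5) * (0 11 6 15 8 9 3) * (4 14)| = |(0 11 6 7 12 1 5 14 15 8 9 3)| = 12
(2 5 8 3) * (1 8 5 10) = (1 8 3 2 10) = [0, 8, 10, 2, 4, 5, 6, 7, 3, 9, 1]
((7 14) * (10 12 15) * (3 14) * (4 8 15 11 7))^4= (3 15 7 8 11 4 12 14 10)= [0, 1, 2, 15, 12, 5, 6, 8, 11, 9, 3, 4, 14, 13, 10, 7]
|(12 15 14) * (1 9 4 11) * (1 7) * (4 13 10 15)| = 10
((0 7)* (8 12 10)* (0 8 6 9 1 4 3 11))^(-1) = (0 11 3 4 1 9 6 10 12 8 7) = [11, 9, 2, 4, 1, 5, 10, 0, 7, 6, 12, 3, 8]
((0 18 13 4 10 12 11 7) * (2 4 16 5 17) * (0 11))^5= [17, 1, 18, 3, 13, 12, 6, 11, 8, 9, 16, 7, 5, 4, 14, 15, 10, 0, 2]= (0 17)(2 18)(4 13)(5 12)(7 11)(10 16)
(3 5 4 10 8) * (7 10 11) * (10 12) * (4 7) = (3 5 7 12 10 8)(4 11) = [0, 1, 2, 5, 11, 7, 6, 12, 3, 9, 8, 4, 10]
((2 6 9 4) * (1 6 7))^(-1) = (1 7 2 4 9 6) = [0, 7, 4, 3, 9, 5, 1, 2, 8, 6]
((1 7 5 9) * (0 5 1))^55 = (0 5 9)(1 7) = [5, 7, 2, 3, 4, 9, 6, 1, 8, 0]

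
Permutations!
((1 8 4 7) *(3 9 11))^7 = (1 7 4 8)(3 9 11) = [0, 7, 2, 9, 8, 5, 6, 4, 1, 11, 10, 3]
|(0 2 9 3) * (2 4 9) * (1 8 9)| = 6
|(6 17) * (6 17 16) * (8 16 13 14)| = |(17)(6 13 14 8 16)| = 5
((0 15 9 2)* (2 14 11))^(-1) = (0 2 11 14 9 15) = [2, 1, 11, 3, 4, 5, 6, 7, 8, 15, 10, 14, 12, 13, 9, 0]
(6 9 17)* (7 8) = (6 9 17)(7 8) = [0, 1, 2, 3, 4, 5, 9, 8, 7, 17, 10, 11, 12, 13, 14, 15, 16, 6]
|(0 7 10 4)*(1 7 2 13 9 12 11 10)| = |(0 2 13 9 12 11 10 4)(1 7)| = 8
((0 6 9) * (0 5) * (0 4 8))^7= [6, 1, 2, 3, 8, 4, 9, 7, 0, 5]= (0 6 9 5 4 8)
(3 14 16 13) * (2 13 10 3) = (2 13)(3 14 16 10) = [0, 1, 13, 14, 4, 5, 6, 7, 8, 9, 3, 11, 12, 2, 16, 15, 10]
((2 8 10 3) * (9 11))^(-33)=(2 3 10 8)(9 11)=[0, 1, 3, 10, 4, 5, 6, 7, 2, 11, 8, 9]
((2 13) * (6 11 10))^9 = (2 13) = [0, 1, 13, 3, 4, 5, 6, 7, 8, 9, 10, 11, 12, 2]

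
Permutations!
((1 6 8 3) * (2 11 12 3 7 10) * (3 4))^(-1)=(1 3 4 12 11 2 10 7 8 6)=[0, 3, 10, 4, 12, 5, 1, 8, 6, 9, 7, 2, 11]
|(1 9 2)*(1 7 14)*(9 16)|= 6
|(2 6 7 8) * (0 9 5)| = 12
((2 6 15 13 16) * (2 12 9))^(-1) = (2 9 12 16 13 15 6) = [0, 1, 9, 3, 4, 5, 2, 7, 8, 12, 10, 11, 16, 15, 14, 6, 13]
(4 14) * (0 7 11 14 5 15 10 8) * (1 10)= (0 7 11 14 4 5 15 1 10 8)= [7, 10, 2, 3, 5, 15, 6, 11, 0, 9, 8, 14, 12, 13, 4, 1]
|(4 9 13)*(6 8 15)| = 3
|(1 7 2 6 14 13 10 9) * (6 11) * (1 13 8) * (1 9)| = |(1 7 2 11 6 14 8 9 13 10)| = 10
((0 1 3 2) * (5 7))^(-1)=[2, 0, 3, 1, 4, 7, 6, 5]=(0 2 3 1)(5 7)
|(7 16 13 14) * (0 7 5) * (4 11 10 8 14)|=10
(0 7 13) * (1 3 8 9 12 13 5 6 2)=(0 7 5 6 2 1 3 8 9 12 13)=[7, 3, 1, 8, 4, 6, 2, 5, 9, 12, 10, 11, 13, 0]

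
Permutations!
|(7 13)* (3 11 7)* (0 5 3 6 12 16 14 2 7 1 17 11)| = |(0 5 3)(1 17 11)(2 7 13 6 12 16 14)| = 21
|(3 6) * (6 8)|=|(3 8 6)|=3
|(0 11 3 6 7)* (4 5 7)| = |(0 11 3 6 4 5 7)| = 7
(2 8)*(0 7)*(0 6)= (0 7 6)(2 8)= [7, 1, 8, 3, 4, 5, 0, 6, 2]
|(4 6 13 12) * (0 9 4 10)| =|(0 9 4 6 13 12 10)| =7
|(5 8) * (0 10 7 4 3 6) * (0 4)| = |(0 10 7)(3 6 4)(5 8)| = 6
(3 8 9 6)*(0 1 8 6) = [1, 8, 2, 6, 4, 5, 3, 7, 9, 0] = (0 1 8 9)(3 6)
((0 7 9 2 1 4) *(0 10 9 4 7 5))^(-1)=[5, 2, 9, 3, 7, 0, 6, 1, 8, 10, 4]=(0 5)(1 2 9 10 4 7)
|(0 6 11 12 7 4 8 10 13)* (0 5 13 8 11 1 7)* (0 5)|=18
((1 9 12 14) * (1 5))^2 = (1 12 5 9 14) = [0, 12, 2, 3, 4, 9, 6, 7, 8, 14, 10, 11, 5, 13, 1]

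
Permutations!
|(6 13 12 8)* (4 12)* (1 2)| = 10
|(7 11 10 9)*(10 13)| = |(7 11 13 10 9)| = 5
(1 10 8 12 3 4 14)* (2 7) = (1 10 8 12 3 4 14)(2 7) = [0, 10, 7, 4, 14, 5, 6, 2, 12, 9, 8, 11, 3, 13, 1]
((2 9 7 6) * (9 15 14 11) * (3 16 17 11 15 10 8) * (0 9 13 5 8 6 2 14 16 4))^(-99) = (0 8 11 15 10 9 3 13 16 6 7 4 5 17 14 2) = [8, 1, 0, 13, 5, 17, 7, 4, 11, 3, 9, 15, 12, 16, 2, 10, 6, 14]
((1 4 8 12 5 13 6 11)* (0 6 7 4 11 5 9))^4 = [7, 1, 2, 3, 0, 8, 4, 9, 6, 13, 10, 11, 5, 12] = (0 7 9 13 12 5 8 6 4)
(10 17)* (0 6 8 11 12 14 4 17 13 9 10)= (0 6 8 11 12 14 4 17)(9 10 13)= [6, 1, 2, 3, 17, 5, 8, 7, 11, 10, 13, 12, 14, 9, 4, 15, 16, 0]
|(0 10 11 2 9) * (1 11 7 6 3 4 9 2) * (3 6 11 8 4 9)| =9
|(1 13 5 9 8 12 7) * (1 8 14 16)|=6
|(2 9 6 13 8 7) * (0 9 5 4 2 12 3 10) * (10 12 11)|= |(0 9 6 13 8 7 11 10)(2 5 4)(3 12)|= 24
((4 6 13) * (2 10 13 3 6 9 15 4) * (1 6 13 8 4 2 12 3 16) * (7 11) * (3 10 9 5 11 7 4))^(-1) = (1 16 6)(2 15 9)(3 8 10 12 13)(4 11 5) = [0, 16, 15, 8, 11, 4, 1, 7, 10, 2, 12, 5, 13, 3, 14, 9, 6]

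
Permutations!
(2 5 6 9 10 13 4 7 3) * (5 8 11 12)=(2 8 11 12 5 6 9 10 13 4 7 3)=[0, 1, 8, 2, 7, 6, 9, 3, 11, 10, 13, 12, 5, 4]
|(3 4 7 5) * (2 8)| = 4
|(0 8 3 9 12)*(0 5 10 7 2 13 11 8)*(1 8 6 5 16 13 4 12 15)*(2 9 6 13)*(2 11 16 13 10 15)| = |(1 8 3 6 5 15)(2 4 12 13 16 11 10 7 9)| = 18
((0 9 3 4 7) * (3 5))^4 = (0 4 5)(3 9 7) = [4, 1, 2, 9, 5, 0, 6, 3, 8, 7]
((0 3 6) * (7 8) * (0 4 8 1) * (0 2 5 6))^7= (8)(0 3)= [3, 1, 2, 0, 4, 5, 6, 7, 8]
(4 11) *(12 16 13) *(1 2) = (1 2)(4 11)(12 16 13) = [0, 2, 1, 3, 11, 5, 6, 7, 8, 9, 10, 4, 16, 12, 14, 15, 13]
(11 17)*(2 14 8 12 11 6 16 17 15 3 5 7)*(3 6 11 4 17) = [0, 1, 14, 5, 17, 7, 16, 2, 12, 9, 10, 15, 4, 13, 8, 6, 3, 11] = (2 14 8 12 4 17 11 15 6 16 3 5 7)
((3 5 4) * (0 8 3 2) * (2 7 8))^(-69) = [2, 1, 0, 5, 7, 4, 6, 8, 3] = (0 2)(3 5 4 7 8)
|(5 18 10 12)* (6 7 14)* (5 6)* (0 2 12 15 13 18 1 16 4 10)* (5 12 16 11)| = 24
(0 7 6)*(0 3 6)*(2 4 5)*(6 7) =(0 6 3 7)(2 4 5) =[6, 1, 4, 7, 5, 2, 3, 0]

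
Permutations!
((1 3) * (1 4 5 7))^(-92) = (1 5 3 7 4) = [0, 5, 2, 7, 1, 3, 6, 4]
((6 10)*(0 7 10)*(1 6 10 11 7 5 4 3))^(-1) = (0 6 1 3 4 5)(7 11) = [6, 3, 2, 4, 5, 0, 1, 11, 8, 9, 10, 7]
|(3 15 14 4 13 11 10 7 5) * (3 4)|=|(3 15 14)(4 13 11 10 7 5)|=6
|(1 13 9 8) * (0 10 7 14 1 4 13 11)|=12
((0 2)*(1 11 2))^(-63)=(0 1 11 2)=[1, 11, 0, 3, 4, 5, 6, 7, 8, 9, 10, 2]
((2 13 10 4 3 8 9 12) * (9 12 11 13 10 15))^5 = (2 12 8 3 4 10)(9 11 13 15) = [0, 1, 12, 4, 10, 5, 6, 7, 3, 11, 2, 13, 8, 15, 14, 9]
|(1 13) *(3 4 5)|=6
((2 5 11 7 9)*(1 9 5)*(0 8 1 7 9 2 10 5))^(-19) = (0 8 1 2 7)(5 11 9 10) = [8, 2, 7, 3, 4, 11, 6, 0, 1, 10, 5, 9]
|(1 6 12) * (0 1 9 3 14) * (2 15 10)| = |(0 1 6 12 9 3 14)(2 15 10)| = 21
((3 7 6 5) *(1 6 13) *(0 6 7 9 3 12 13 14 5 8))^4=[6, 12, 2, 3, 4, 7, 8, 13, 0, 9, 10, 11, 14, 5, 1]=(0 6 8)(1 12 14)(5 7 13)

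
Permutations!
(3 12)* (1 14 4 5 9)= (1 14 4 5 9)(3 12)= [0, 14, 2, 12, 5, 9, 6, 7, 8, 1, 10, 11, 3, 13, 4]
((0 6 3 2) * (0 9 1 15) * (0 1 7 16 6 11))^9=[11, 15, 16, 7, 4, 5, 9, 3, 8, 6, 10, 0, 12, 13, 14, 1, 2]=(0 11)(1 15)(2 16)(3 7)(6 9)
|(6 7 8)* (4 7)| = 4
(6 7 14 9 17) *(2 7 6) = (2 7 14 9 17) = [0, 1, 7, 3, 4, 5, 6, 14, 8, 17, 10, 11, 12, 13, 9, 15, 16, 2]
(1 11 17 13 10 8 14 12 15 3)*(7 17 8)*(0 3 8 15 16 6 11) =(0 3 1)(6 11 15 8 14 12 16)(7 17 13 10) =[3, 0, 2, 1, 4, 5, 11, 17, 14, 9, 7, 15, 16, 10, 12, 8, 6, 13]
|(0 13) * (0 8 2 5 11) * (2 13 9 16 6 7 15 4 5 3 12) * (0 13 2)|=14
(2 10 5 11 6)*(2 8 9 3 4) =(2 10 5 11 6 8 9 3 4) =[0, 1, 10, 4, 2, 11, 8, 7, 9, 3, 5, 6]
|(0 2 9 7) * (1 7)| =5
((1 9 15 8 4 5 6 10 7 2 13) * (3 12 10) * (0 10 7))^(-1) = [10, 13, 7, 6, 8, 4, 5, 12, 15, 1, 0, 11, 3, 2, 14, 9] = (0 10)(1 13 2 7 12 3 6 5 4 8 15 9)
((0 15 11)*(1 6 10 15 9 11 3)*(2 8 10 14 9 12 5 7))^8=(0 3 5 6 2 9 10)(1 7 14 8 11 15 12)=[3, 7, 9, 5, 4, 6, 2, 14, 11, 10, 0, 15, 1, 13, 8, 12]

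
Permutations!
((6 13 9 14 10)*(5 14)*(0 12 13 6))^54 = [14, 1, 2, 3, 4, 13, 6, 7, 8, 12, 5, 11, 10, 0, 9] = (0 14 9 12 10 5 13)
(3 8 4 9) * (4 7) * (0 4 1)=[4, 0, 2, 8, 9, 5, 6, 1, 7, 3]=(0 4 9 3 8 7 1)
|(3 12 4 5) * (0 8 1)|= |(0 8 1)(3 12 4 5)|= 12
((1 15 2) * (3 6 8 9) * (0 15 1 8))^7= (15)= [0, 1, 2, 3, 4, 5, 6, 7, 8, 9, 10, 11, 12, 13, 14, 15]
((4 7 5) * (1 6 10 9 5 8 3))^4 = (1 5 3 9 8 10 7 6 4) = [0, 5, 2, 9, 1, 3, 4, 6, 10, 8, 7]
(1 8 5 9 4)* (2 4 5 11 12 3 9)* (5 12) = [0, 8, 4, 9, 1, 2, 6, 7, 11, 12, 10, 5, 3] = (1 8 11 5 2 4)(3 9 12)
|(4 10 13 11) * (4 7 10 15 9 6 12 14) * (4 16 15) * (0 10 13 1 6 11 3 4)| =|(0 10 1 6 12 14 16 15 9 11 7 13 3 4)| =14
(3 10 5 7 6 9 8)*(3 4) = (3 10 5 7 6 9 8 4) = [0, 1, 2, 10, 3, 7, 9, 6, 4, 8, 5]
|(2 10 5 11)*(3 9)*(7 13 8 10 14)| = 8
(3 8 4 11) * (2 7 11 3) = [0, 1, 7, 8, 3, 5, 6, 11, 4, 9, 10, 2] = (2 7 11)(3 8 4)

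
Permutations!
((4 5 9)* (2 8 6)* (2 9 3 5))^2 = (2 6 4 8 9) = [0, 1, 6, 3, 8, 5, 4, 7, 9, 2]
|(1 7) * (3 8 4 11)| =|(1 7)(3 8 4 11)| =4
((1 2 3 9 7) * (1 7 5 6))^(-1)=[0, 6, 1, 2, 4, 9, 5, 7, 8, 3]=(1 6 5 9 3 2)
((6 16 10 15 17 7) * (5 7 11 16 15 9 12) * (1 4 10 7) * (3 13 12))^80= (6 17 16)(7 15 11)= [0, 1, 2, 3, 4, 5, 17, 15, 8, 9, 10, 7, 12, 13, 14, 11, 6, 16]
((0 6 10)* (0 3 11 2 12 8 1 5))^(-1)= (0 5 1 8 12 2 11 3 10 6)= [5, 8, 11, 10, 4, 1, 0, 7, 12, 9, 6, 3, 2]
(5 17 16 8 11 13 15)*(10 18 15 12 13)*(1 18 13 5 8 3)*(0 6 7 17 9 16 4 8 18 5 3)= (0 6 7 17 4 8 11 10 13 12 3 1 5 9 16)(15 18)= [6, 5, 2, 1, 8, 9, 7, 17, 11, 16, 13, 10, 3, 12, 14, 18, 0, 4, 15]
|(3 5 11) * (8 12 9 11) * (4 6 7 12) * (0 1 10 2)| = |(0 1 10 2)(3 5 8 4 6 7 12 9 11)| = 36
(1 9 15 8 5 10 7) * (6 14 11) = (1 9 15 8 5 10 7)(6 14 11) = [0, 9, 2, 3, 4, 10, 14, 1, 5, 15, 7, 6, 12, 13, 11, 8]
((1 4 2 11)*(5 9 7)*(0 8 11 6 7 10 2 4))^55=[1, 11, 6, 3, 4, 9, 7, 5, 0, 10, 2, 8]=(0 1 11 8)(2 6 7 5 9 10)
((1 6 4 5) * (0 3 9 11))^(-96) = (11) = [0, 1, 2, 3, 4, 5, 6, 7, 8, 9, 10, 11]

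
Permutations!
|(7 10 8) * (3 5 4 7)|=|(3 5 4 7 10 8)|=6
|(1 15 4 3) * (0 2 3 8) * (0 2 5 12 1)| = |(0 5 12 1 15 4 8 2 3)| = 9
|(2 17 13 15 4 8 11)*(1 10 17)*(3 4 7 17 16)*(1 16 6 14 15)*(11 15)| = |(1 10 6 14 11 2 16 3 4 8 15 7 17 13)| = 14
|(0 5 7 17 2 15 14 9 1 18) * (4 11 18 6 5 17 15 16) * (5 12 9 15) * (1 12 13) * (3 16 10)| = 18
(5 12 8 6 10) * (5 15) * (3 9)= (3 9)(5 12 8 6 10 15)= [0, 1, 2, 9, 4, 12, 10, 7, 6, 3, 15, 11, 8, 13, 14, 5]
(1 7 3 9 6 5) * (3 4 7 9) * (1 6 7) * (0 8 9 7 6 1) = (0 8 9 6 5 1 7 4) = [8, 7, 2, 3, 0, 1, 5, 4, 9, 6]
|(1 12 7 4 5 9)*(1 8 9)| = |(1 12 7 4 5)(8 9)| = 10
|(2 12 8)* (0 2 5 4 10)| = 7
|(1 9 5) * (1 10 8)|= |(1 9 5 10 8)|= 5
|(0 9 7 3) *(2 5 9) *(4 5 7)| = |(0 2 7 3)(4 5 9)| = 12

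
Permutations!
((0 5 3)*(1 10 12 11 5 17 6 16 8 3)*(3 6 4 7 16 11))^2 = (0 4 16 6 5 10 3 17 7 8 11 1 12) = [4, 12, 2, 17, 16, 10, 5, 8, 11, 9, 3, 1, 0, 13, 14, 15, 6, 7]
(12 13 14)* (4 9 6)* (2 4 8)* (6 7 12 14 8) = (14)(2 4 9 7 12 13 8) = [0, 1, 4, 3, 9, 5, 6, 12, 2, 7, 10, 11, 13, 8, 14]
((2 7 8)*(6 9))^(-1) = (2 8 7)(6 9) = [0, 1, 8, 3, 4, 5, 9, 2, 7, 6]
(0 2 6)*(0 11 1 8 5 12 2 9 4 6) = (0 9 4 6 11 1 8 5 12 2) = [9, 8, 0, 3, 6, 12, 11, 7, 5, 4, 10, 1, 2]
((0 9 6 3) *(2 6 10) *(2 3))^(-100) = (10) = [0, 1, 2, 3, 4, 5, 6, 7, 8, 9, 10]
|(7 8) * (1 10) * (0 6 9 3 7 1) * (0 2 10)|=|(0 6 9 3 7 8 1)(2 10)|=14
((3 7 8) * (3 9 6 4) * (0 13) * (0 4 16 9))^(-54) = [0, 1, 2, 3, 4, 5, 6, 7, 8, 9, 10, 11, 12, 13, 14, 15, 16] = (16)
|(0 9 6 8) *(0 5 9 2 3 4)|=|(0 2 3 4)(5 9 6 8)|=4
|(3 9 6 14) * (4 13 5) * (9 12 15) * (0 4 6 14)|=5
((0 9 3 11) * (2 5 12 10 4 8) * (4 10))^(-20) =(12) =[0, 1, 2, 3, 4, 5, 6, 7, 8, 9, 10, 11, 12]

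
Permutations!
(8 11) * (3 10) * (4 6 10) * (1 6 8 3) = (1 6 10)(3 4 8 11) = [0, 6, 2, 4, 8, 5, 10, 7, 11, 9, 1, 3]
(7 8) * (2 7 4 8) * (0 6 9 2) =(0 6 9 2 7)(4 8) =[6, 1, 7, 3, 8, 5, 9, 0, 4, 2]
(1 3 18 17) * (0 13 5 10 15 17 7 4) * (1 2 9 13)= (0 1 3 18 7 4)(2 9 13 5 10 15 17)= [1, 3, 9, 18, 0, 10, 6, 4, 8, 13, 15, 11, 12, 5, 14, 17, 16, 2, 7]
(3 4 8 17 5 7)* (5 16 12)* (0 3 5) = (0 3 4 8 17 16 12)(5 7) = [3, 1, 2, 4, 8, 7, 6, 5, 17, 9, 10, 11, 0, 13, 14, 15, 12, 16]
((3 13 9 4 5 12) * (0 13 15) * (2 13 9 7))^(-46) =[5, 1, 7, 9, 3, 15, 6, 13, 8, 12, 10, 11, 0, 2, 14, 4] =(0 5 15 4 3 9 12)(2 7 13)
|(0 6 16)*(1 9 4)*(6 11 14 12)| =|(0 11 14 12 6 16)(1 9 4)| =6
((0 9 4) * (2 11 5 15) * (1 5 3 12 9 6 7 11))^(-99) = (0 12 7 4 3 6 9 11)(1 5 15 2) = [12, 5, 1, 6, 3, 15, 9, 4, 8, 11, 10, 0, 7, 13, 14, 2]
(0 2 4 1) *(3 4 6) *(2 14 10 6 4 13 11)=[14, 0, 4, 13, 1, 5, 3, 7, 8, 9, 6, 2, 12, 11, 10]=(0 14 10 6 3 13 11 2 4 1)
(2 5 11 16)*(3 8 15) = (2 5 11 16)(3 8 15) = [0, 1, 5, 8, 4, 11, 6, 7, 15, 9, 10, 16, 12, 13, 14, 3, 2]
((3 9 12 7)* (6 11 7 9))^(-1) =[0, 1, 2, 7, 4, 5, 3, 11, 8, 12, 10, 6, 9] =(3 7 11 6)(9 12)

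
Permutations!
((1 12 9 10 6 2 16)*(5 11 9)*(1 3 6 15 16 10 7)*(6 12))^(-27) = (1 11 3 10)(2 7 5 16)(6 9 12 15) = [0, 11, 7, 10, 4, 16, 9, 5, 8, 12, 1, 3, 15, 13, 14, 6, 2]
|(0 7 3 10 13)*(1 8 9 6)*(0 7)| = |(1 8 9 6)(3 10 13 7)| = 4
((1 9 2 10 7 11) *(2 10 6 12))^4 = (1 11 7 10 9)(2 6 12) = [0, 11, 6, 3, 4, 5, 12, 10, 8, 1, 9, 7, 2]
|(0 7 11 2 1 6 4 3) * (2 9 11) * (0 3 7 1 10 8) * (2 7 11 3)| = |(0 1 6 4 11 9 3 2 10 8)| = 10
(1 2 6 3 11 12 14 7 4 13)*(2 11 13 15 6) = (1 11 12 14 7 4 15 6 3 13) = [0, 11, 2, 13, 15, 5, 3, 4, 8, 9, 10, 12, 14, 1, 7, 6]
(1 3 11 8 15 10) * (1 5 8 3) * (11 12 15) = [0, 1, 2, 12, 4, 8, 6, 7, 11, 9, 5, 3, 15, 13, 14, 10] = (3 12 15 10 5 8 11)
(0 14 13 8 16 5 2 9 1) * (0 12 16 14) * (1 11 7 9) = (1 12 16 5 2)(7 9 11)(8 14 13) = [0, 12, 1, 3, 4, 2, 6, 9, 14, 11, 10, 7, 16, 8, 13, 15, 5]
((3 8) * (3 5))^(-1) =(3 5 8) =[0, 1, 2, 5, 4, 8, 6, 7, 3]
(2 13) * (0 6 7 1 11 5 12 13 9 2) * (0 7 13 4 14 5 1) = (0 6 13 7)(1 11)(2 9)(4 14 5 12) = [6, 11, 9, 3, 14, 12, 13, 0, 8, 2, 10, 1, 4, 7, 5]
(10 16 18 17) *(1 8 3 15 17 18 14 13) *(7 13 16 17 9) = (18)(1 8 3 15 9 7 13)(10 17)(14 16) = [0, 8, 2, 15, 4, 5, 6, 13, 3, 7, 17, 11, 12, 1, 16, 9, 14, 10, 18]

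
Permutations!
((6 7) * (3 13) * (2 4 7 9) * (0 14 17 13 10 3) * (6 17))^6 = (0 7 9)(2 14 17)(4 6 13) = [7, 1, 14, 3, 6, 5, 13, 9, 8, 0, 10, 11, 12, 4, 17, 15, 16, 2]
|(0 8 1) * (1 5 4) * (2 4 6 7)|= 8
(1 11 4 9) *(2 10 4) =(1 11 2 10 4 9) =[0, 11, 10, 3, 9, 5, 6, 7, 8, 1, 4, 2]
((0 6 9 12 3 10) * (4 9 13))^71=(0 10 3 12 9 4 13 6)=[10, 1, 2, 12, 13, 5, 0, 7, 8, 4, 3, 11, 9, 6]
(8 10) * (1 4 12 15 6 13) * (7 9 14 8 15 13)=[0, 4, 2, 3, 12, 5, 7, 9, 10, 14, 15, 11, 13, 1, 8, 6]=(1 4 12 13)(6 7 9 14 8 10 15)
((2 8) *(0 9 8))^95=(0 2 8 9)=[2, 1, 8, 3, 4, 5, 6, 7, 9, 0]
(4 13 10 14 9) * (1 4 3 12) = (1 4 13 10 14 9 3 12) = [0, 4, 2, 12, 13, 5, 6, 7, 8, 3, 14, 11, 1, 10, 9]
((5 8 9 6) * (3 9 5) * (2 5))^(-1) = [0, 1, 8, 6, 4, 2, 9, 7, 5, 3] = (2 8 5)(3 6 9)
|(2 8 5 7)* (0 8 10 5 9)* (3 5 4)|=|(0 8 9)(2 10 4 3 5 7)|=6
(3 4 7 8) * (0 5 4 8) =(0 5 4 7)(3 8) =[5, 1, 2, 8, 7, 4, 6, 0, 3]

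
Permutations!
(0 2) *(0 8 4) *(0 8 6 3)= (0 2 6 3)(4 8)= [2, 1, 6, 0, 8, 5, 3, 7, 4]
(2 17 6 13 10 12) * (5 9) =(2 17 6 13 10 12)(5 9) =[0, 1, 17, 3, 4, 9, 13, 7, 8, 5, 12, 11, 2, 10, 14, 15, 16, 6]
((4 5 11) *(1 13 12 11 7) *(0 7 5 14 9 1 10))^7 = (14)(0 7 10) = [7, 1, 2, 3, 4, 5, 6, 10, 8, 9, 0, 11, 12, 13, 14]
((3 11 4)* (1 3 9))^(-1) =(1 9 4 11 3) =[0, 9, 2, 1, 11, 5, 6, 7, 8, 4, 10, 3]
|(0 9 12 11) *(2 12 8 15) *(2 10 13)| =|(0 9 8 15 10 13 2 12 11)| =9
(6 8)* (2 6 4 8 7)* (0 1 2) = (0 1 2 6 7)(4 8) = [1, 2, 6, 3, 8, 5, 7, 0, 4]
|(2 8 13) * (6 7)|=6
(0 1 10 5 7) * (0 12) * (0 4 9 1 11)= (0 11)(1 10 5 7 12 4 9)= [11, 10, 2, 3, 9, 7, 6, 12, 8, 1, 5, 0, 4]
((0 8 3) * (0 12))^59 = (0 12 3 8) = [12, 1, 2, 8, 4, 5, 6, 7, 0, 9, 10, 11, 3]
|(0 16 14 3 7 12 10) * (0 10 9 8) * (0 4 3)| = |(0 16 14)(3 7 12 9 8 4)| = 6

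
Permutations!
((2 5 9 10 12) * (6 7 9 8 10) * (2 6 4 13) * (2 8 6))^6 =(2 13 6 10 9)(4 5 8 7 12) =[0, 1, 13, 3, 5, 8, 10, 12, 7, 2, 9, 11, 4, 6]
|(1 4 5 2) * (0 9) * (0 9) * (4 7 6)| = |(9)(1 7 6 4 5 2)| = 6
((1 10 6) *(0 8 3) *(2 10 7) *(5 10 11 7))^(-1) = (0 3 8)(1 6 10 5)(2 7 11) = [3, 6, 7, 8, 4, 1, 10, 11, 0, 9, 5, 2]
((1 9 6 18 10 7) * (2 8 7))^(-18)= [0, 8, 18, 3, 4, 5, 1, 2, 10, 7, 6, 11, 12, 13, 14, 15, 16, 17, 9]= (1 8 10 6)(2 18 9 7)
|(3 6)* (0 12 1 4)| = 4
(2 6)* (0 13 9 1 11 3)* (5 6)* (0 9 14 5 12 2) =(0 13 14 5 6)(1 11 3 9)(2 12) =[13, 11, 12, 9, 4, 6, 0, 7, 8, 1, 10, 3, 2, 14, 5]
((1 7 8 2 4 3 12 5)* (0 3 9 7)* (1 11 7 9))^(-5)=[7, 11, 12, 8, 5, 4, 6, 0, 3, 9, 10, 1, 2]=(0 7)(1 11)(2 12)(3 8)(4 5)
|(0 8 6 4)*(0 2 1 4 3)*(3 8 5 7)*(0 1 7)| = |(0 5)(1 4 2 7 3)(6 8)| = 10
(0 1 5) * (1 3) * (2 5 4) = [3, 4, 5, 1, 2, 0] = (0 3 1 4 2 5)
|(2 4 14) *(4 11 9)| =|(2 11 9 4 14)| =5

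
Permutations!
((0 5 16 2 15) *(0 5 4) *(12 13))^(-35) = (0 4)(2 15 5 16)(12 13) = [4, 1, 15, 3, 0, 16, 6, 7, 8, 9, 10, 11, 13, 12, 14, 5, 2]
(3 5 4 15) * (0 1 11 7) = (0 1 11 7)(3 5 4 15) = [1, 11, 2, 5, 15, 4, 6, 0, 8, 9, 10, 7, 12, 13, 14, 3]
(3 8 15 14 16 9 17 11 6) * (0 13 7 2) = (0 13 7 2)(3 8 15 14 16 9 17 11 6) = [13, 1, 0, 8, 4, 5, 3, 2, 15, 17, 10, 6, 12, 7, 16, 14, 9, 11]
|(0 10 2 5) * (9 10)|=|(0 9 10 2 5)|=5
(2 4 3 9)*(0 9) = (0 9 2 4 3) = [9, 1, 4, 0, 3, 5, 6, 7, 8, 2]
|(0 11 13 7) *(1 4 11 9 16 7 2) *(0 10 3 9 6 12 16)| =40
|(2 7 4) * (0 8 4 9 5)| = 7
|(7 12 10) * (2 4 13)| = |(2 4 13)(7 12 10)| = 3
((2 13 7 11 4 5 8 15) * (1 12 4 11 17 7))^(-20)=(17)(1 8)(2 4)(5 13)(12 15)=[0, 8, 4, 3, 2, 13, 6, 7, 1, 9, 10, 11, 15, 5, 14, 12, 16, 17]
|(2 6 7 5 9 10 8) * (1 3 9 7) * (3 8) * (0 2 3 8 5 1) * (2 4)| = 12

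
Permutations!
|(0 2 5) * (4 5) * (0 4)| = |(0 2)(4 5)| = 2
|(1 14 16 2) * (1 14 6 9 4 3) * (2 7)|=|(1 6 9 4 3)(2 14 16 7)|=20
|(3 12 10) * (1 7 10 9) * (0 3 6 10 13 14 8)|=|(0 3 12 9 1 7 13 14 8)(6 10)|=18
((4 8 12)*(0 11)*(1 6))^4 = (4 8 12) = [0, 1, 2, 3, 8, 5, 6, 7, 12, 9, 10, 11, 4]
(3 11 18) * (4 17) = [0, 1, 2, 11, 17, 5, 6, 7, 8, 9, 10, 18, 12, 13, 14, 15, 16, 4, 3] = (3 11 18)(4 17)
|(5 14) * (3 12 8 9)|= 4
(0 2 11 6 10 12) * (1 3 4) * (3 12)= (0 2 11 6 10 3 4 1 12)= [2, 12, 11, 4, 1, 5, 10, 7, 8, 9, 3, 6, 0]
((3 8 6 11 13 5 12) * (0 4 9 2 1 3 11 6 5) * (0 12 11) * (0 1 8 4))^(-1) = (1 12 13 11 5 8 2 9 4 3) = [0, 12, 9, 1, 3, 8, 6, 7, 2, 4, 10, 5, 13, 11]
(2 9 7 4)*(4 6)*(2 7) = (2 9)(4 7 6) = [0, 1, 9, 3, 7, 5, 4, 6, 8, 2]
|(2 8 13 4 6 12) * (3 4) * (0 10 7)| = |(0 10 7)(2 8 13 3 4 6 12)| = 21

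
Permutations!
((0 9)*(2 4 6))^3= (0 9)= [9, 1, 2, 3, 4, 5, 6, 7, 8, 0]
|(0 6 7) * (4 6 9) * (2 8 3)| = |(0 9 4 6 7)(2 8 3)| = 15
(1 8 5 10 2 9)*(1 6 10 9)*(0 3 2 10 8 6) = (10)(0 3 2 1 6 8 5 9) = [3, 6, 1, 2, 4, 9, 8, 7, 5, 0, 10]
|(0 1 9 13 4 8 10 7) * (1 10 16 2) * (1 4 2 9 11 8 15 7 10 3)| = |(0 3 1 11 8 16 9 13 2 4 15 7)| = 12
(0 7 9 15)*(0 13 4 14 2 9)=(0 7)(2 9 15 13 4 14)=[7, 1, 9, 3, 14, 5, 6, 0, 8, 15, 10, 11, 12, 4, 2, 13]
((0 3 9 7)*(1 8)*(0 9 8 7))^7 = (0 3 8 1 7 9) = [3, 7, 2, 8, 4, 5, 6, 9, 1, 0]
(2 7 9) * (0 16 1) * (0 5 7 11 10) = (0 16 1 5 7 9 2 11 10) = [16, 5, 11, 3, 4, 7, 6, 9, 8, 2, 0, 10, 12, 13, 14, 15, 1]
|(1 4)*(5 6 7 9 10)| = 10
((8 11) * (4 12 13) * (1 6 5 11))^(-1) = [0, 8, 2, 3, 13, 6, 1, 7, 11, 9, 10, 5, 4, 12] = (1 8 11 5 6)(4 13 12)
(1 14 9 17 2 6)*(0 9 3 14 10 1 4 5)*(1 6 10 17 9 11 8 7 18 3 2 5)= (0 11 8 7 18 3 14 2 10 6 4 1 17 5)= [11, 17, 10, 14, 1, 0, 4, 18, 7, 9, 6, 8, 12, 13, 2, 15, 16, 5, 3]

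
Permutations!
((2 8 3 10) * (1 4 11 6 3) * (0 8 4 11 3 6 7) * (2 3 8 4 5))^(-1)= [7, 8, 5, 10, 0, 2, 6, 11, 4, 9, 3, 1]= (0 7 11 1 8 4)(2 5)(3 10)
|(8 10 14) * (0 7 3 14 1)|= 7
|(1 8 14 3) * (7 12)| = 4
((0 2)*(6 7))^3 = [2, 1, 0, 3, 4, 5, 7, 6] = (0 2)(6 7)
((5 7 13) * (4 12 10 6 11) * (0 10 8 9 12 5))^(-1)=(0 13 7 5 4 11 6 10)(8 12 9)=[13, 1, 2, 3, 11, 4, 10, 5, 12, 8, 0, 6, 9, 7]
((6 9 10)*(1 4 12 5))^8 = [0, 1, 2, 3, 4, 5, 10, 7, 8, 6, 9, 11, 12] = (12)(6 10 9)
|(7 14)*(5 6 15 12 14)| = 6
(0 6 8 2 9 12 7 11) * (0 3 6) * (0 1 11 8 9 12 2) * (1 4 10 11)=(0 4 10 11 3 6 9 2 12 7 8)=[4, 1, 12, 6, 10, 5, 9, 8, 0, 2, 11, 3, 7]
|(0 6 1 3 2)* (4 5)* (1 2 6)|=|(0 1 3 6 2)(4 5)|=10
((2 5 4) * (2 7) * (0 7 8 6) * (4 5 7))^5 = (0 4 8 6)(2 7) = [4, 1, 7, 3, 8, 5, 0, 2, 6]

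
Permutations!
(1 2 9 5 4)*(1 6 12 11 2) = [0, 1, 9, 3, 6, 4, 12, 7, 8, 5, 10, 2, 11] = (2 9 5 4 6 12 11)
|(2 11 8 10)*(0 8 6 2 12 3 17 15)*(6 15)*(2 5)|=|(0 8 10 12 3 17 6 5 2 11 15)|=11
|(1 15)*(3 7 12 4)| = |(1 15)(3 7 12 4)| = 4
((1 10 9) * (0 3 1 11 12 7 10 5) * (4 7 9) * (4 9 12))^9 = (12)(0 3 1 5)(4 11 9 10 7) = [3, 5, 2, 1, 11, 0, 6, 4, 8, 10, 7, 9, 12]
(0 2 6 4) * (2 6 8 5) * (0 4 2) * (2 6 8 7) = (0 8 5)(2 7) = [8, 1, 7, 3, 4, 0, 6, 2, 5]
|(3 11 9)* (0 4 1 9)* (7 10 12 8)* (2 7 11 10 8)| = |(0 4 1 9 3 10 12 2 7 8 11)| = 11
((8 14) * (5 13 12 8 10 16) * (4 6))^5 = (4 6)(5 10 8 13 16 14 12) = [0, 1, 2, 3, 6, 10, 4, 7, 13, 9, 8, 11, 5, 16, 12, 15, 14]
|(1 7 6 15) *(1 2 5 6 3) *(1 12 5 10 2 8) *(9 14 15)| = |(1 7 3 12 5 6 9 14 15 8)(2 10)| = 10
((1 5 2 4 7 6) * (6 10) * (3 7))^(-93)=(1 4 10 5 3 6 2 7)=[0, 4, 7, 6, 10, 3, 2, 1, 8, 9, 5]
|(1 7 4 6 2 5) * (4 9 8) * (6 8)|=6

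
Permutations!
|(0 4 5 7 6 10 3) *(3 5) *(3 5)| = |(0 4 5 7 6 10 3)| = 7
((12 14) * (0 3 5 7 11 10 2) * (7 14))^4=(0 12 2 14 10 5 11 3 7)=[12, 1, 14, 7, 4, 11, 6, 0, 8, 9, 5, 3, 2, 13, 10]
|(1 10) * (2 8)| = |(1 10)(2 8)| = 2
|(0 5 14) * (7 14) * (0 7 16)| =6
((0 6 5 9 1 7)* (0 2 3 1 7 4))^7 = (0 1 2 9 6 4 3 7 5) = [1, 2, 9, 7, 3, 0, 4, 5, 8, 6]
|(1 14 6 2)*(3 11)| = |(1 14 6 2)(3 11)| = 4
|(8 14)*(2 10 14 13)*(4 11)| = 10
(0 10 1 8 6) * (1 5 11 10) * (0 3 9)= [1, 8, 2, 9, 4, 11, 3, 7, 6, 0, 5, 10]= (0 1 8 6 3 9)(5 11 10)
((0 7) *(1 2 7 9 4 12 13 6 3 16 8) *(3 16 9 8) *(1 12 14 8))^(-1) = (0 7 2 1)(3 16 6 13 12 8 14 4 9) = [7, 0, 1, 16, 9, 5, 13, 2, 14, 3, 10, 11, 8, 12, 4, 15, 6]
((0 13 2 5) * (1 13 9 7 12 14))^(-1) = (0 5 2 13 1 14 12 7 9) = [5, 14, 13, 3, 4, 2, 6, 9, 8, 0, 10, 11, 7, 1, 12]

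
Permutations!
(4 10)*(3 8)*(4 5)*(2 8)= (2 8 3)(4 10 5)= [0, 1, 8, 2, 10, 4, 6, 7, 3, 9, 5]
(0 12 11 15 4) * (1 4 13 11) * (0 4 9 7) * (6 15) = [12, 9, 2, 3, 4, 5, 15, 0, 8, 7, 10, 6, 1, 11, 14, 13] = (0 12 1 9 7)(6 15 13 11)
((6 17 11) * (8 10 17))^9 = (6 11 17 10 8) = [0, 1, 2, 3, 4, 5, 11, 7, 6, 9, 8, 17, 12, 13, 14, 15, 16, 10]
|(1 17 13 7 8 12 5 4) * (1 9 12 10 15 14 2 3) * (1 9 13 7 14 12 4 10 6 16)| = 12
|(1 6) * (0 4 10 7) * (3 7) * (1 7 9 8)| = 9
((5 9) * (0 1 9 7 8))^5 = (0 8 7 5 9 1) = [8, 0, 2, 3, 4, 9, 6, 5, 7, 1]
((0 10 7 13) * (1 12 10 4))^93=(0 1 10 13 4 12 7)=[1, 10, 2, 3, 12, 5, 6, 0, 8, 9, 13, 11, 7, 4]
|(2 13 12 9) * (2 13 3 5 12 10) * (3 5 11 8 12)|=9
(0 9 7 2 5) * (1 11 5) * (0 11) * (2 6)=(0 9 7 6 2 1)(5 11)=[9, 0, 1, 3, 4, 11, 2, 6, 8, 7, 10, 5]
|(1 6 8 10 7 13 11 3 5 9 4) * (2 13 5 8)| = 12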